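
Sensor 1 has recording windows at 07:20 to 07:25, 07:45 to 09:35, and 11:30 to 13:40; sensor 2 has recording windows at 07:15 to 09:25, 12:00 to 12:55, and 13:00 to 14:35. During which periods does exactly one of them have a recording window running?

07:15–07:20, 07:25–07:45, 09:25–09:35, 11:30–12:00, 12:55–13:00, 13:40–14:35

Only in the first: 09:25–09:35, 11:30–12:00, 12:55–13:00.
Only in the second: 07:15–07:20, 07:25–07:45, 13:40–14:35.
Together these are the periods covered by exactly one.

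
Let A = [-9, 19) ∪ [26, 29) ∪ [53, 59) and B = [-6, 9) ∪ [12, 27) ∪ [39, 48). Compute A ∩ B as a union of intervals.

[-6, 9) ∪ [12, 19) ∪ [26, 27)

[-9, 19) ∩ B → [-6, 9), [12, 19).
[26, 29) ∩ B → [26, 27).
[53, 59) meets no B interval.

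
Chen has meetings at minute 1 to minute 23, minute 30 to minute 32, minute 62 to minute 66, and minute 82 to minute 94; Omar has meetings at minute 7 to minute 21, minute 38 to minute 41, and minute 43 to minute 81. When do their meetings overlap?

minute 7 to minute 21, minute 62 to minute 66

minute 1 to minute 23 meets the second set on minute 7 to minute 21.
minute 30 to minute 32: no overlap with the second set.
minute 62 to minute 66 meets the second set on minute 62 to minute 66.
minute 82 to minute 94: no overlap with the second set.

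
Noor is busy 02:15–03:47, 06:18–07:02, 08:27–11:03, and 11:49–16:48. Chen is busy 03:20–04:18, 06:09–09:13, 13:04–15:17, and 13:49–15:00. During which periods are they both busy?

Second set merges to 03:20–04:18, 06:09–09:13, 13:04–15:17.
02:15–03:47 ∩ B → 03:20–03:47.
06:18–07:02 ∩ B → 06:18–07:02.
08:27–11:03 ∩ B → 08:27–09:13.
11:49–16:48 ∩ B → 13:04–15:17.

03:20–03:47, 06:18–07:02, 08:27–09:13, 13:04–15:17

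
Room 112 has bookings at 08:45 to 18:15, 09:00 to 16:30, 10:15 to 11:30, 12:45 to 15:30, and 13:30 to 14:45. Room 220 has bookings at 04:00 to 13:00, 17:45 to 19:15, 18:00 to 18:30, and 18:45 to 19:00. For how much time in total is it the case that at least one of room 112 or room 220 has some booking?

First set merges to 08:45–18:15.
Second set merges to 04:00–13:00, 17:45–19:15.
A ∪ B = 04:00–19:15.
Total: 15 h 15 min.

15 h 15 min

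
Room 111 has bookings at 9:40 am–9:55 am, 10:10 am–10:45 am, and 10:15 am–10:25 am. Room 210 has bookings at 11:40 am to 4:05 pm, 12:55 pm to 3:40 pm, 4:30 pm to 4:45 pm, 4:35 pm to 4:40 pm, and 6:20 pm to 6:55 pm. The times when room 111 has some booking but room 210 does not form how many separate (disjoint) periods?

2

First set merges to 9:40 am–9:55 am, 10:10 am–10:45 am.
Second set merges to 11:40 am–4:05 pm, 4:30 pm–4:45 pm, 6:20 pm–6:55 pm.
A \ B = 9:40 am–9:55 am, 10:10 am–10:45 am.
That is 2 disjoint pieces.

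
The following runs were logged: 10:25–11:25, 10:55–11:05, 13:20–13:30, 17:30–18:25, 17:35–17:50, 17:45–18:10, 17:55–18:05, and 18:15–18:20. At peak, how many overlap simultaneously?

3

At 17:45, 3 of the intervals are simultaneously active.
No point has more.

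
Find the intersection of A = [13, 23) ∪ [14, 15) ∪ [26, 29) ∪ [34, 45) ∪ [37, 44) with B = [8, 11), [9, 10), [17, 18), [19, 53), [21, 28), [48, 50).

[17, 18) ∪ [19, 23) ∪ [26, 29) ∪ [34, 45)

A, merged: [13, 23), [26, 29), [34, 45).
B, merged: [8, 11), [17, 18), [19, 53).
[13, 23) overlaps B on [17, 18), [19, 23).
[26, 29) overlaps B on [26, 29).
[34, 45) overlaps B on [34, 45).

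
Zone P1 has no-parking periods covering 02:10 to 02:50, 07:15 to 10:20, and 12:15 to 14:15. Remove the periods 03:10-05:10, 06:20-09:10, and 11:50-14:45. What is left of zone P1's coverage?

02:10-02:50, 09:10-10:20

02:10-02:50: nothing removed.
07:15-10:20 \ B = 09:10-10:20.
12:15-14:15: entirely removed.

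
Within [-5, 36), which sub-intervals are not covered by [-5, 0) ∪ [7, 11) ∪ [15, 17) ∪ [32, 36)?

After merging, the occupied span is [-5, 0), [7, 11), [15, 17), [32, 36).
Uncovered inside [-5, 36): [0, 7), [11, 15), [17, 32).

[0, 7) ∪ [11, 15) ∪ [17, 32)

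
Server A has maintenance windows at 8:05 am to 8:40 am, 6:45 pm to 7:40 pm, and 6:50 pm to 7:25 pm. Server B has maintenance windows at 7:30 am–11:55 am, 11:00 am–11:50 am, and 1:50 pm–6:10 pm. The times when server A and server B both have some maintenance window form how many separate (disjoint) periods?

Merge the first list: 8:05 am-8:40 am, 6:45 pm-7:40 pm.
Merge the second list: 7:30 am-11:55 am, 1:50 pm-6:10 pm.
A ∩ B = 8:05 am-8:40 am.
That is 1 disjoint piece.

1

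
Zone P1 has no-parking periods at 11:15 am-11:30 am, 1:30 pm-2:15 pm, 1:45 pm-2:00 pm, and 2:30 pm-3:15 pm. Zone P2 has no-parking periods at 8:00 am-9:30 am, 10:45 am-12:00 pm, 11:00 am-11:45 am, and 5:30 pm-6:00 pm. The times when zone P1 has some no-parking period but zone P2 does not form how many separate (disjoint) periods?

Merge the first list: 11:15 am–11:30 am, 1:30 pm–2:15 pm, 2:30 pm–3:15 pm.
Merge the second list: 8:00 am–9:30 am, 10:45 am–12:00 pm, 5:30 pm–6:00 pm.
A \ B = 1:30 pm–2:15 pm, 2:30 pm–3:15 pm.
That is 2 disjoint pieces.

2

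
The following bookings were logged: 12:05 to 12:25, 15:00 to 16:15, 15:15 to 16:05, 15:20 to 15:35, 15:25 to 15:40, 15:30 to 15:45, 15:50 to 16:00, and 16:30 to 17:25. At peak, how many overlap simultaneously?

At 15:30, 5 of the intervals are simultaneously active.
No point has more.

5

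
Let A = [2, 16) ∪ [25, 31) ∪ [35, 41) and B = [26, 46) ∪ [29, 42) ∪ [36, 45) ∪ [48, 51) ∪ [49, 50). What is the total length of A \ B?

15

Merge the second list: [26, 46), [48, 51).
A \ B = [2, 16), [25, 26).
Total: 14 + 1 = 15.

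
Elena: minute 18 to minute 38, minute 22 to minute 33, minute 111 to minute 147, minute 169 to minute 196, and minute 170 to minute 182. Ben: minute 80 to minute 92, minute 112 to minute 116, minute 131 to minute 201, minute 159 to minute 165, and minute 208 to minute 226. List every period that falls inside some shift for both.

Merge the first list: minute 18 to minute 38, minute 111 to minute 147, minute 169 to minute 196.
Merge the second list: minute 80 to minute 92, minute 112 to minute 116, minute 131 to minute 201, minute 208 to minute 226.
minute 18 to minute 38 meets no B interval.
minute 111 to minute 147 ∩ B → minute 112 to minute 116, minute 131 to minute 147.
minute 169 to minute 196 ∩ B → minute 169 to minute 196.

minute 112 to minute 116, minute 131 to minute 147, minute 169 to minute 196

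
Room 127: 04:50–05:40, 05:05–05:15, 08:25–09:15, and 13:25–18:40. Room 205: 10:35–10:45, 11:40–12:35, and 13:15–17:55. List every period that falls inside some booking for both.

Merge the first list: 04:50–05:40, 08:25–09:15, 13:25–18:40.
04:50–05:40 falls entirely outside B.
08:25–09:15 falls entirely outside B.
13:25–18:40 overlaps B on 13:25–17:55.

13:25–17:55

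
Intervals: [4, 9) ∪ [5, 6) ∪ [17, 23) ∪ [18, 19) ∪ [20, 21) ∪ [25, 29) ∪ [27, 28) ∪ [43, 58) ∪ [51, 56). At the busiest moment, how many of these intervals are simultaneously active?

At 5, 2 of the intervals are simultaneously active.
No point has more.

2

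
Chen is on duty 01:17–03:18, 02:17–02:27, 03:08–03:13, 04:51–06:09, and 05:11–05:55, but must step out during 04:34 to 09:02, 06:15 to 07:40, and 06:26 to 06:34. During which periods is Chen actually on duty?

A, merged: 01:17–03:18, 04:51–06:09.
B, merged: 04:34–09:02.
01:17–03:18: no B overlap → unchanged.
04:51–06:09: fully covered by B → removed.

01:17–03:18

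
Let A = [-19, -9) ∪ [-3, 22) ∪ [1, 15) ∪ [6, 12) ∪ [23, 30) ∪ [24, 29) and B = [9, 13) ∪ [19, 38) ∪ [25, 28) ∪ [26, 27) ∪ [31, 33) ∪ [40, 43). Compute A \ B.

[-19, -9) ∪ [-3, 9) ∪ [13, 19)

First set merges to [-19, -9), [-3, 22), [23, 30).
Second set merges to [9, 13), [19, 38), [40, 43).
[-19, -9): no B overlap → unchanged.
[-3, 22) minus B → [-3, 9), [13, 19).
[23, 30): fully covered by B → removed.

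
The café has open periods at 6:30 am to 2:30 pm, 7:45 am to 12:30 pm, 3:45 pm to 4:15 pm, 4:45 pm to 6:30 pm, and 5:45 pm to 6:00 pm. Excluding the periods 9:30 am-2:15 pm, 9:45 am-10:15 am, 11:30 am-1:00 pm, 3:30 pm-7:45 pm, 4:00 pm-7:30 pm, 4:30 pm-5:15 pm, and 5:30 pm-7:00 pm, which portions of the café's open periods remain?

6:30 am-9:30 am, 2:15 pm-2:30 pm

Merge the first list: 6:30 am-2:30 pm, 3:45 pm-4:15 pm, 4:45 pm-6:30 pm.
Merge the second list: 9:30 am-2:15 pm, 3:30 pm-7:45 pm.
6:30 am-2:30 pm \ B = 6:30 am-9:30 am, 2:15 pm-2:30 pm.
3:45 pm-4:15 pm: entirely removed.
4:45 pm-6:30 pm: entirely removed.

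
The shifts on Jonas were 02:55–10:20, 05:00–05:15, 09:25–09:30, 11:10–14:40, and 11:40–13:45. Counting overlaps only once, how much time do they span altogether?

Merged: 02:55–10:20, 11:10–14:40.
Lengths: 7 h 25 min + 3 h 30 min = 10 h 55 min.

10 h 55 min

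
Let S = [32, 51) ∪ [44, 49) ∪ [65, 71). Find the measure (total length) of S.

25

Merged: [32, 51), [65, 71).
Lengths: 19 + 6 = 25.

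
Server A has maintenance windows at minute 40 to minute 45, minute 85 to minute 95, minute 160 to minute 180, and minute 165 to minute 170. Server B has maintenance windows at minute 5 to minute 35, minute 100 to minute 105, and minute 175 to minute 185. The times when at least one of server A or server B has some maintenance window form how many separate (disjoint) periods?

5

First set merges to minute 40 to minute 45, minute 85 to minute 95, minute 160 to minute 180.
A ∪ B = minute 5 to minute 35, minute 40 to minute 45, minute 85 to minute 95, minute 100 to minute 105, minute 160 to minute 185.
That is 5 disjoint pieces.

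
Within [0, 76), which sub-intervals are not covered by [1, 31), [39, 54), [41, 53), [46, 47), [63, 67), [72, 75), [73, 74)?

[0, 1) ∪ [31, 39) ∪ [54, 63) ∪ [67, 72) ∪ [75, 76)

The merged coverage is [1, 31), [39, 54), [63, 67), [72, 75).
Complement within [0, 76): [0, 1), [31, 39), [54, 63), [67, 72), [75, 76).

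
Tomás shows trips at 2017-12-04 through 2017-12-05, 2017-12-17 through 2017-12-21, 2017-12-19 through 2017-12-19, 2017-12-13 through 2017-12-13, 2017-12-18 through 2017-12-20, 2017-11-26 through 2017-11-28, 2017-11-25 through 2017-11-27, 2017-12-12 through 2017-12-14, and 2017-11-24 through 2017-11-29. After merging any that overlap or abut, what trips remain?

2017-11-24 through 2017-11-29, 2017-12-04 through 2017-12-05, 2017-12-12 through 2017-12-14, 2017-12-17 through 2017-12-21

Sort by start: 2017-11-24 through 2017-11-29, 2017-11-25 through 2017-11-27, 2017-11-26 through 2017-11-28, 2017-12-04 through 2017-12-05, 2017-12-12 through 2017-12-14, 2017-12-13 through 2017-12-13, 2017-12-17 through 2017-12-21, 2017-12-18 through 2017-12-20, 2017-12-19 through 2017-12-19.
2017-11-25 through 2017-11-27 overlaps/touches 2017-11-24 through 2017-11-29 → extend to 2017-11-24 through 2017-11-29.
2017-11-26 through 2017-11-28 overlaps/touches 2017-11-24 through 2017-11-29 → extend to 2017-11-24 through 2017-11-29.
2017-12-04 through 2017-12-05 is disjoint → start new block.
2017-12-12 through 2017-12-14 is disjoint → start new block.
2017-12-13 through 2017-12-13 overlaps/touches 2017-12-12 through 2017-12-14 → extend to 2017-12-12 through 2017-12-14.
2017-12-17 through 2017-12-21 is disjoint → start new block.
2017-12-18 through 2017-12-20 overlaps/touches 2017-12-17 through 2017-12-21 → extend to 2017-12-17 through 2017-12-21.
2017-12-19 through 2017-12-19 overlaps/touches 2017-12-17 through 2017-12-21 → extend to 2017-12-17 through 2017-12-21.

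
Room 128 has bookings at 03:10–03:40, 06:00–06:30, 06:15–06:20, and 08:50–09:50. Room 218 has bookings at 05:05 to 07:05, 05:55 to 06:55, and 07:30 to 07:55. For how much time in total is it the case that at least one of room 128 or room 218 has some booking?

3 h 55 min

Merge the first list: 03:10–03:40, 06:00–06:30, 08:50–09:50.
Merge the second list: 05:05–07:05, 07:30–07:55.
A ∪ B = 03:10–03:40, 05:05–07:05, 07:30–07:55, 08:50–09:50.
Total: 30 min + 2 h + 25 min + 1 h = 3 h 55 min.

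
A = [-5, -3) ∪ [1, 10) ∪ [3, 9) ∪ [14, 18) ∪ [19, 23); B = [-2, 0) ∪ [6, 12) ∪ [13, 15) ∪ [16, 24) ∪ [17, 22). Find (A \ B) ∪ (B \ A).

Merge the first list: [-5, -3), [1, 10), [14, 18), [19, 23).
Merge the second list: [-2, 0), [6, 12), [13, 15), [16, 24).
A but not B: [-5, -3), [1, 6), [15, 16).
B but not A: [-2, 0), [10, 12), [13, 14), [18, 19), [23, 24).
Combining gives A △ B.

[-5, -3) ∪ [-2, 0) ∪ [1, 6) ∪ [10, 12) ∪ [13, 14) ∪ [15, 16) ∪ [18, 19) ∪ [23, 24)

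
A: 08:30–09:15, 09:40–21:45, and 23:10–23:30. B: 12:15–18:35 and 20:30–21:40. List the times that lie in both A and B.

08:30–09:15 meets no B interval.
09:40–21:45 ∩ B → 12:15–18:35, 20:30–21:40.
23:10–23:30 meets no B interval.

12:15–18:35, 20:30–21:40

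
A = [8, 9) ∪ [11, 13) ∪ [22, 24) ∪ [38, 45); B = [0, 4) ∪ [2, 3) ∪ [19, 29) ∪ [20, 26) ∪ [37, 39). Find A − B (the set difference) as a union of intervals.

B, merged: [0, 4), [19, 29), [37, 39).
[8, 9) is untouched.
[11, 13) is untouched.
[22, 24) lies entirely inside B → drops out.
[38, 45) with B removed leaves [39, 45).

[8, 9) ∪ [11, 13) ∪ [39, 45)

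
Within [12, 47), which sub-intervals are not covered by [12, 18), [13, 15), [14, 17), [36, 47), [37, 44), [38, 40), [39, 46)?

[18, 36)

The merged coverage is [12, 18), [36, 47).
Complement within [12, 47): [18, 36).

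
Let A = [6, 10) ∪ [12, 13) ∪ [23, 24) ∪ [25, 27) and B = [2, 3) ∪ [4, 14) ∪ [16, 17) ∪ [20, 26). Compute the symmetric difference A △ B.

A but not B: [26, 27).
B but not A: [2, 3), [4, 6), [10, 12), [13, 14), [16, 17), [20, 23), [24, 25).
Combining gives A △ B.

[2, 3) ∪ [4, 6) ∪ [10, 12) ∪ [13, 14) ∪ [16, 17) ∪ [20, 23) ∪ [24, 25) ∪ [26, 27)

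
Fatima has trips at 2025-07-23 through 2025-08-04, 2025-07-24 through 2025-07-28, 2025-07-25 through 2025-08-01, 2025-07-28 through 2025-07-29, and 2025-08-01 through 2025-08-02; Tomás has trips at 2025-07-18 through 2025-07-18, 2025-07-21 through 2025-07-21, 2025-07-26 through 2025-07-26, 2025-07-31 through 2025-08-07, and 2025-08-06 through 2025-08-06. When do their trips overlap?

2025-07-26 through 2025-07-26, 2025-07-31 through 2025-08-04

A, merged: 2025-07-23 through 2025-08-04.
B, merged: 2025-07-18 through 2025-07-18, 2025-07-21 through 2025-07-21, 2025-07-26 through 2025-07-26, 2025-07-31 through 2025-08-07.
2025-07-23 through 2025-08-04 meets the second set on 2025-07-26 through 2025-07-26, 2025-07-31 through 2025-08-04.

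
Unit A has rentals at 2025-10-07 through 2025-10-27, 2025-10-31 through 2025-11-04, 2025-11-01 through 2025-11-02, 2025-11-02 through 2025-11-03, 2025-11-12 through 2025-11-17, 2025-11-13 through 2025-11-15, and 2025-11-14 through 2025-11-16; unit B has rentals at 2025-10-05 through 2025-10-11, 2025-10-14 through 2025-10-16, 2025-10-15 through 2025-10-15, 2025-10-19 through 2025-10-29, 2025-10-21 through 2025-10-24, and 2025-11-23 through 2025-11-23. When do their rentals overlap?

A, merged: 2025-10-07 through 2025-10-27, 2025-10-31 through 2025-11-04, 2025-11-12 through 2025-11-17.
B, merged: 2025-10-05 through 2025-10-11, 2025-10-14 through 2025-10-16, 2025-10-19 through 2025-10-29, 2025-11-23 through 2025-11-23.
2025-10-07 through 2025-10-27 overlaps B on 2025-10-07 through 2025-10-11, 2025-10-14 through 2025-10-16, 2025-10-19 through 2025-10-27.
2025-10-31 through 2025-11-04 falls entirely outside B.
2025-11-12 through 2025-11-17 falls entirely outside B.

2025-10-07 through 2025-10-11, 2025-10-14 through 2025-10-16, 2025-10-19 through 2025-10-27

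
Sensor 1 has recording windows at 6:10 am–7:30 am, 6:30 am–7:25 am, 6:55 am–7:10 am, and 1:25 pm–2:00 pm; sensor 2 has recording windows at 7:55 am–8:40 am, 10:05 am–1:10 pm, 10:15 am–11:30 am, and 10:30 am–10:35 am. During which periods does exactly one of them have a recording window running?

6:10 am–7:30 am, 7:55 am–8:40 am, 10:05 am–1:10 pm, 1:25 pm–2:00 pm

First set merges to 6:10 am–7:30 am, 1:25 pm–2:00 pm.
Second set merges to 7:55 am–8:40 am, 10:05 am–1:10 pm.
A but not B: 6:10 am–7:30 am, 1:25 pm–2:00 pm.
B but not A: 7:55 am–8:40 am, 10:05 am–1:10 pm.
Combining gives A △ B.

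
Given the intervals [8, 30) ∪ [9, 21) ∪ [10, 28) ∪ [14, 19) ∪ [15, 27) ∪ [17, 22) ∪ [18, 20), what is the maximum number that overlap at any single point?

Walk the sorted start/end points keeping a running depth.
The depth first hits 7 at 18.

7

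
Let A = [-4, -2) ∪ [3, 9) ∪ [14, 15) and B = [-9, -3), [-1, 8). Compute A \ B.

[-3, -2) ∪ [8, 9) ∪ [14, 15)

[-4, -2) with B removed leaves [-3, -2).
[3, 9) with B removed leaves [8, 9).
[14, 15) is untouched.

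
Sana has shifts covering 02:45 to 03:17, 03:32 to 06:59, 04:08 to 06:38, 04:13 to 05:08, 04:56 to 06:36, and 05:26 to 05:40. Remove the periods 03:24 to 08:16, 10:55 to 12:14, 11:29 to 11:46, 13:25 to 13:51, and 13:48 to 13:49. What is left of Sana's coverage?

02:45–03:17

First set merges to 02:45–03:17, 03:32–06:59.
Second set merges to 03:24–08:16, 10:55–12:14, 13:25–13:51.
02:45–03:17: nothing removed.
03:32–06:59: entirely removed.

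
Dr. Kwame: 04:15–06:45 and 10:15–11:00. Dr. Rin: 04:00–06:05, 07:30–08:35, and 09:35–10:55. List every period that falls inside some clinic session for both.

04:15–06:05, 10:15–10:55

04:15–06:45 meets the second set on 04:15–06:05.
10:15–11:00 meets the second set on 10:15–10:55.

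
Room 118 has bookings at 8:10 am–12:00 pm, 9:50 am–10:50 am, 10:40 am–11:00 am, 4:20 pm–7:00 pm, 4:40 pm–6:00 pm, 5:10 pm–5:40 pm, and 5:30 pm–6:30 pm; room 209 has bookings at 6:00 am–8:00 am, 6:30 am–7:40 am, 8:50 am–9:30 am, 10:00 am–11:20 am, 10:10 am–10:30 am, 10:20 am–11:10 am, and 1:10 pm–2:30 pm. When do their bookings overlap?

8:50 am–9:30 am, 10:00 am–11:20 am

Merge the first list: 8:10 am–12:00 pm, 4:20 pm–7:00 pm.
Merge the second list: 6:00 am–8:00 am, 8:50 am–9:30 am, 10:00 am–11:20 am, 1:10 pm–2:30 pm.
8:10 am–12:00 pm meets the second set on 8:50 am–9:30 am, 10:00 am–11:20 am.
4:20 pm–7:00 pm: no overlap with the second set.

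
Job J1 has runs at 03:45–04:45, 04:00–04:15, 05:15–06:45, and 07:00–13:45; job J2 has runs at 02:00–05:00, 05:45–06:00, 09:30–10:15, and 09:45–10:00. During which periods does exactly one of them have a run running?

02:00–03:45, 04:45–05:00, 05:15–05:45, 06:00–06:45, 07:00–09:30, 10:15–13:45

First set merges to 03:45–04:45, 05:15–06:45, 07:00–13:45.
Second set merges to 02:00–05:00, 05:45–06:00, 09:30–10:15.
A but not B: 05:15–05:45, 06:00–06:45, 07:00–09:30, 10:15–13:45.
B but not A: 02:00–03:45, 04:45–05:00.
Combining gives A △ B.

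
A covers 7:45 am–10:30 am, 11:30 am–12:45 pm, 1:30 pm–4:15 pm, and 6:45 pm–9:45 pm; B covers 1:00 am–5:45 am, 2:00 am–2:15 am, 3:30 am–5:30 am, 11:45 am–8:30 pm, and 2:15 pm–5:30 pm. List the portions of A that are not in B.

7:45 am–10:30 am, 11:30 am–11:45 am, 8:30 pm–9:45 pm

B, merged: 1:00 am–5:45 am, 11:45 am–8:30 pm.
7:45 am–10:30 am: no B overlap → unchanged.
11:30 am–12:45 pm minus B → 11:30 am–11:45 am.
1:30 pm–4:15 pm: fully covered by B → removed.
6:45 pm–9:45 pm minus B → 8:30 pm–9:45 pm.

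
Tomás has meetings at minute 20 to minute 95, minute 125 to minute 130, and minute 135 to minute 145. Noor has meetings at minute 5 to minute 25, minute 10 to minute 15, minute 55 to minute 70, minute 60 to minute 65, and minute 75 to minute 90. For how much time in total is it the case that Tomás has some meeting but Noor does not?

55 minutes

Second set merges to minute 5 to minute 25, minute 55 to minute 70, minute 75 to minute 90.
A \ B = minute 25 to minute 55, minute 70 to minute 75, minute 90 to minute 95, minute 125 to minute 130, minute 135 to minute 145.
Total: 30 minutes + 5 minutes + 5 minutes + 5 minutes + 10 minutes = 55 minutes.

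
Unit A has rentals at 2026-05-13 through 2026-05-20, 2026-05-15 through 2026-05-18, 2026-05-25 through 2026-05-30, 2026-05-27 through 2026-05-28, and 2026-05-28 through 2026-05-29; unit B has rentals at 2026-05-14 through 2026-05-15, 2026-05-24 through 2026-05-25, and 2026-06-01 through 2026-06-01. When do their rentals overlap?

First set merges to 2026-05-13 through 2026-05-20, 2026-05-25 through 2026-05-30.
2026-05-13 through 2026-05-20 overlaps B on 2026-05-14 through 2026-05-15.
2026-05-25 through 2026-05-30 overlaps B on 2026-05-25 through 2026-05-25.

2026-05-14 through 2026-05-15, 2026-05-25 through 2026-05-25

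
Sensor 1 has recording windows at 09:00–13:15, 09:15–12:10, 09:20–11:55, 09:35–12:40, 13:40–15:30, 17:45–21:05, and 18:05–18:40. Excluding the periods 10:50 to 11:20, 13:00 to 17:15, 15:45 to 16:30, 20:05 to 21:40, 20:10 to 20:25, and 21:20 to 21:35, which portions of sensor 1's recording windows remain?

First set merges to 09:00-13:15, 13:40-15:30, 17:45-21:05.
Second set merges to 10:50-11:20, 13:00-17:15, 20:05-21:40.
09:00-13:15 \ B = 09:00-10:50, 11:20-13:00.
13:40-15:30: entirely removed.
17:45-21:05 \ B = 17:45-20:05.

09:00-10:50, 11:20-13:00, 17:45-20:05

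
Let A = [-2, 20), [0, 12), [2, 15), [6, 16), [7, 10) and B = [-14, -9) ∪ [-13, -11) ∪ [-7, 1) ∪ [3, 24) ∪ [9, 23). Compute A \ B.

A, merged: [-2, 20).
B, merged: [-14, -9), [-7, 1), [3, 24).
[-2, 20) with B removed leaves [1, 3).

[1, 3)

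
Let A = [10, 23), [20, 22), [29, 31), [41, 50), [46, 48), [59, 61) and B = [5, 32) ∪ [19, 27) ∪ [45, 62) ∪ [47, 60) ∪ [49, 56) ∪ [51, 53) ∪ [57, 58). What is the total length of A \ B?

4

A, merged: [10, 23), [29, 31), [41, 50), [59, 61).
B, merged: [5, 32), [45, 62).
A \ B = [41, 45).
Total: 4.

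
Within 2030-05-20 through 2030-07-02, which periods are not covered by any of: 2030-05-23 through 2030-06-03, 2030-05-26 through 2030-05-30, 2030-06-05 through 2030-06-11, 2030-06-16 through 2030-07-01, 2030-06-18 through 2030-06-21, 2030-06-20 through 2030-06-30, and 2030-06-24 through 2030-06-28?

2030-05-20 through 2030-05-22, 2030-06-04 through 2030-06-04, 2030-06-12 through 2030-06-15, 2030-07-02 through 2030-07-02

Covered (merged): 2030-05-23 through 2030-06-03, 2030-06-05 through 2030-06-11, 2030-06-16 through 2030-07-01.
Complement within 2030-05-20 through 2030-07-02: 2030-05-20 through 2030-05-22, 2030-06-04 through 2030-06-04, 2030-06-12 through 2030-06-15, 2030-07-02 through 2030-07-02.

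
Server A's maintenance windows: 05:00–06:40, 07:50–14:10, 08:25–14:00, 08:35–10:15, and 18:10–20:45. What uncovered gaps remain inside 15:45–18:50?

After merging, the occupied span is 05:00–06:40, 07:50–14:10, 18:10–20:45.
Gaps within 15:45–18:50: 15:45–18:10.

15:45–18:10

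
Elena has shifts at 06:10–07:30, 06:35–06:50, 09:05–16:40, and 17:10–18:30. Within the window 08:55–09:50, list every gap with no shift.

After merging, the occupied span is 06:10–07:30, 09:05–16:40, 17:10–18:30.
Uncovered inside 08:55–09:50: 08:55–09:05.

08:55–09:05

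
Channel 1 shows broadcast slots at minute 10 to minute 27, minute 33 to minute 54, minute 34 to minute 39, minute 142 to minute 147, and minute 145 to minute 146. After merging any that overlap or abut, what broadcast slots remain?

minute 10 to minute 27, minute 33 to minute 54, minute 142 to minute 147

minute 33 to minute 54 is disjoint → start new block.
minute 34 to minute 39 overlaps/touches minute 33 to minute 54 → extend to minute 33 to minute 54.
minute 142 to minute 147 is disjoint → start new block.
minute 145 to minute 146 overlaps/touches minute 142 to minute 147 → extend to minute 142 to minute 147.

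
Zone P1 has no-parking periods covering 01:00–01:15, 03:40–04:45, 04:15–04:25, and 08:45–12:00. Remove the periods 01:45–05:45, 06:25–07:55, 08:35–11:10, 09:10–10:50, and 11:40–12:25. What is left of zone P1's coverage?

01:00-01:15, 11:10-11:40

A, merged: 01:00-01:15, 03:40-04:45, 08:45-12:00.
B, merged: 01:45-05:45, 06:25-07:55, 08:35-11:10, 11:40-12:25.
01:00-01:15 is untouched.
03:40-04:45 lies entirely inside B → drops out.
08:45-12:00 with B removed leaves 11:10-11:40.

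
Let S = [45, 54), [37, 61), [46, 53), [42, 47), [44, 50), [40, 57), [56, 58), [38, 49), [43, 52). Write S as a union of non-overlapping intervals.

Sort by start: [37, 61), [38, 49), [40, 57), [42, 47), [43, 52), [44, 50), [45, 54), [46, 53), [56, 58).
[38, 49) overlaps/touches [37, 61) → extend to [37, 61).
[40, 57) overlaps/touches [37, 61) → extend to [37, 61).
[42, 47) overlaps/touches [37, 61) → extend to [37, 61).
[43, 52) overlaps/touches [37, 61) → extend to [37, 61).
[44, 50) overlaps/touches [37, 61) → extend to [37, 61).
[45, 54) overlaps/touches [37, 61) → extend to [37, 61).
[46, 53) overlaps/touches [37, 61) → extend to [37, 61).
[56, 58) overlaps/touches [37, 61) → extend to [37, 61).

[37, 61)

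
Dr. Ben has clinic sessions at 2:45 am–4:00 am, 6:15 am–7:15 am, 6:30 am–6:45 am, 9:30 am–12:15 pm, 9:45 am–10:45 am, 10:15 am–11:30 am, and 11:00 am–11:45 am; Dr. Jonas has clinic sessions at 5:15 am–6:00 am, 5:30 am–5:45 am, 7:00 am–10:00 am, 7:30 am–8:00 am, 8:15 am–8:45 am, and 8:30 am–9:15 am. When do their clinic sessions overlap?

Merge the first list: 2:45 am–4:00 am, 6:15 am–7:15 am, 9:30 am–12:15 pm.
Merge the second list: 5:15 am–6:00 am, 7:00 am–10:00 am.
2:45 am–4:00 am: no overlap with the second set.
6:15 am–7:15 am meets the second set on 7:00 am–7:15 am.
9:30 am–12:15 pm meets the second set on 9:30 am–10:00 am.

7:00 am–7:15 am, 9:30 am–10:00 am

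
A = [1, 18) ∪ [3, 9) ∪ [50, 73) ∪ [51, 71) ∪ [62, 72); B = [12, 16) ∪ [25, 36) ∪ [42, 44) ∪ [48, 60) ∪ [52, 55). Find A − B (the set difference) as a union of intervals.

A, merged: [1, 18), [50, 73).
B, merged: [12, 16), [25, 36), [42, 44), [48, 60).
[1, 18) minus B → [1, 12), [16, 18).
[50, 73) minus B → [60, 73).

[1, 12) ∪ [16, 18) ∪ [60, 73)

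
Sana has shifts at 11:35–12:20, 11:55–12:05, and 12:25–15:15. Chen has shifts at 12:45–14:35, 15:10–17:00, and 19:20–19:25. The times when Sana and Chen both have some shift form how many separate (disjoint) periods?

A, merged: 11:35-12:20, 12:25-15:15.
A ∩ B = 12:45-14:35, 15:10-15:15.
That is 2 disjoint pieces.

2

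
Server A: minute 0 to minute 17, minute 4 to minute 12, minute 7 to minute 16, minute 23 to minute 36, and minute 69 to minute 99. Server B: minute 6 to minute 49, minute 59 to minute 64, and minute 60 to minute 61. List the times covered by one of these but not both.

Merge the first list: minute 0 to minute 17, minute 23 to minute 36, minute 69 to minute 99.
Merge the second list: minute 6 to minute 49, minute 59 to minute 64.
A \ B = minute 0 to minute 6, minute 69 to minute 99.
B \ A = minute 17 to minute 23, minute 36 to minute 49, minute 59 to minute 64.
Union of the two gives the symmetric difference.

minute 0 to minute 6, minute 17 to minute 23, minute 36 to minute 49, minute 59 to minute 64, minute 69 to minute 99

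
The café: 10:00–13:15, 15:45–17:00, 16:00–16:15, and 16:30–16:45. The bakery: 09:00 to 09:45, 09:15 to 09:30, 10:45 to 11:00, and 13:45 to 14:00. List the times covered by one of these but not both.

First set merges to 10:00-13:15, 15:45-17:00.
Second set merges to 09:00-09:45, 10:45-11:00, 13:45-14:00.
Only in the first: 10:00-10:45, 11:00-13:15, 15:45-17:00.
Only in the second: 09:00-09:45, 13:45-14:00.
Together these are the periods covered by exactly one.

09:00-09:45, 10:00-10:45, 11:00-13:15, 13:45-14:00, 15:45-17:00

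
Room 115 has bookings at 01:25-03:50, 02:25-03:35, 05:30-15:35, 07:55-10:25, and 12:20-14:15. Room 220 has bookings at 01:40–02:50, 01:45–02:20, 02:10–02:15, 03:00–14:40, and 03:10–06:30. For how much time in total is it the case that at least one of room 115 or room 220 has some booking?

A, merged: 01:25–03:50, 05:30–15:35.
B, merged: 01:40–02:50, 03:00–14:40.
A ∪ B = 01:25–15:35.
Total: 14 h 10 min.

14 h 10 min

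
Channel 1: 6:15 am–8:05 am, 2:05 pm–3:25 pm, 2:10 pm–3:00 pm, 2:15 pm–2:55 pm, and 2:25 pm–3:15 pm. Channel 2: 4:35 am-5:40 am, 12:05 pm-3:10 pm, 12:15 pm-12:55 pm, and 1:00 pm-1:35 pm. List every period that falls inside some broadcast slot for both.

2:05 pm–3:10 pm

Merge the first list: 6:15 am–8:05 am, 2:05 pm–3:25 pm.
Merge the second list: 4:35 am–5:40 am, 12:05 pm–3:10 pm.
6:15 am–8:05 am meets no B interval.
2:05 pm–3:25 pm ∩ B → 2:05 pm–3:10 pm.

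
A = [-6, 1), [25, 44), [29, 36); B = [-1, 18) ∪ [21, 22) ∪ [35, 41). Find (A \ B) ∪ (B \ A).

[-6, -1) ∪ [1, 18) ∪ [21, 22) ∪ [25, 35) ∪ [41, 44)

Merge the first list: [-6, 1), [25, 44).
Only in the first: [-6, -1), [25, 35), [41, 44).
Only in the second: [1, 18), [21, 22).
Together these are the periods covered by exactly one.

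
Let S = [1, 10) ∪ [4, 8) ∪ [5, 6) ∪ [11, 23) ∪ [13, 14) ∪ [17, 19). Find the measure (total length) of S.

21

Merged: [1, 10), [11, 23).
Lengths: 9 + 12 = 21.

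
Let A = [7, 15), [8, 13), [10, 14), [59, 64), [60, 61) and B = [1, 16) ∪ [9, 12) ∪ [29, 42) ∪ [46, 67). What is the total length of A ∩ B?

A, merged: [7, 15), [59, 64).
B, merged: [1, 16), [29, 42), [46, 67).
A ∩ B = [7, 15), [59, 64).
Total: 8 + 5 = 13.

13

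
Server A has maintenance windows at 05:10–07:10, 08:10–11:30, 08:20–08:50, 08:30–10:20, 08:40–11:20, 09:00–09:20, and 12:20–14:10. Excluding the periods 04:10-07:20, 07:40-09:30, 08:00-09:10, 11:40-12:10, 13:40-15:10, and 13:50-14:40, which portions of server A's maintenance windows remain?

09:30-11:30, 12:20-13:40

Merge the first list: 05:10-07:10, 08:10-11:30, 12:20-14:10.
Merge the second list: 04:10-07:20, 07:40-09:30, 11:40-12:10, 13:40-15:10.
05:10-07:10: entirely removed.
08:10-11:30 \ B = 09:30-11:30.
12:20-14:10 \ B = 12:20-13:40.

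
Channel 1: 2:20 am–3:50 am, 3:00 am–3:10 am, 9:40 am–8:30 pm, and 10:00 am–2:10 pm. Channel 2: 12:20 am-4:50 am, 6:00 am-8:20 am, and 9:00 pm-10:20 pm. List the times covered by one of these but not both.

12:20 am-2:20 am, 3:50 am-4:50 am, 6:00 am-8:20 am, 9:40 am-8:30 pm, 9:00 pm-10:20 pm

A, merged: 2:20 am-3:50 am, 9:40 am-8:30 pm.
A but not B: 9:40 am-8:30 pm.
B but not A: 12:20 am-2:20 am, 3:50 am-4:50 am, 6:00 am-8:20 am, 9:00 pm-10:20 pm.
Combining gives A △ B.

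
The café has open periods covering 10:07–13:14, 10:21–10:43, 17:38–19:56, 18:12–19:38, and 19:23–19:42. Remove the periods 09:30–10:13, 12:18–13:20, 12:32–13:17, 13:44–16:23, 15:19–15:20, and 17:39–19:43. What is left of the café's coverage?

10:13–12:18, 17:38–17:39, 19:43–19:56

First set merges to 10:07–13:14, 17:38–19:56.
Second set merges to 09:30–10:13, 12:18–13:20, 13:44–16:23, 17:39–19:43.
10:07–13:14 with B removed leaves 10:13–12:18.
17:38–19:56 with B removed leaves 17:38–17:39, 19:43–19:56.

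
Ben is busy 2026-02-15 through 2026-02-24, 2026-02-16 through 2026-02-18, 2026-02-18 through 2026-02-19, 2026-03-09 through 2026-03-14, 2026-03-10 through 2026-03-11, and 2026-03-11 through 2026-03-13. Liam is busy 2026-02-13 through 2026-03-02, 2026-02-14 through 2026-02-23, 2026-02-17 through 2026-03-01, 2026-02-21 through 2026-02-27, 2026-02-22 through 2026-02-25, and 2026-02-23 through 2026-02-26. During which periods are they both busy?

2026-02-15 through 2026-02-24

First set merges to 2026-02-15 through 2026-02-24, 2026-03-09 through 2026-03-14.
Second set merges to 2026-02-13 through 2026-03-02.
2026-02-15 through 2026-02-24 overlaps B on 2026-02-15 through 2026-02-24.
2026-03-09 through 2026-03-14 falls entirely outside B.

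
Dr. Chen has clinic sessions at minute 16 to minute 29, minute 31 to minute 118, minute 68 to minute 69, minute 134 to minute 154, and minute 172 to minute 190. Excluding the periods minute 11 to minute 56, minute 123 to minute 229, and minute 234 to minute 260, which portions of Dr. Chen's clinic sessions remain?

minute 56 to minute 118

A, merged: minute 16 to minute 29, minute 31 to minute 118, minute 134 to minute 154, minute 172 to minute 190.
minute 16 to minute 29 lies entirely inside B → drops out.
minute 31 to minute 118 with B removed leaves minute 56 to minute 118.
minute 134 to minute 154 lies entirely inside B → drops out.
minute 172 to minute 190 lies entirely inside B → drops out.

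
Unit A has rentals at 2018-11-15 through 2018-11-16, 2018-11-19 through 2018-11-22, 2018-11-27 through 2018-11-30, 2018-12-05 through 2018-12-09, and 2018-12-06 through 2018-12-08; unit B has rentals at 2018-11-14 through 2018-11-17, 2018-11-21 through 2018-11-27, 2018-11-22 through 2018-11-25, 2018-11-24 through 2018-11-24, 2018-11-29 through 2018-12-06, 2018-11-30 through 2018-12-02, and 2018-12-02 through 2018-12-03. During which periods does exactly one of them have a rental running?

2018-11-14 through 2018-11-14, 2018-11-17 through 2018-11-17, 2018-11-19 through 2018-11-20, 2018-11-23 through 2018-11-26, 2018-11-28 through 2018-11-28, 2018-12-01 through 2018-12-04, 2018-12-07 through 2018-12-09

First set merges to 2018-11-15 through 2018-11-16, 2018-11-19 through 2018-11-22, 2018-11-27 through 2018-11-30, 2018-12-05 through 2018-12-09.
Second set merges to 2018-11-14 through 2018-11-17, 2018-11-21 through 2018-11-27, 2018-11-29 through 2018-12-06.
A but not B: 2018-11-19 through 2018-11-20, 2018-11-28 through 2018-11-28, 2018-12-07 through 2018-12-09.
B but not A: 2018-11-14 through 2018-11-14, 2018-11-17 through 2018-11-17, 2018-11-23 through 2018-11-26, 2018-12-01 through 2018-12-04.
Combining gives A △ B.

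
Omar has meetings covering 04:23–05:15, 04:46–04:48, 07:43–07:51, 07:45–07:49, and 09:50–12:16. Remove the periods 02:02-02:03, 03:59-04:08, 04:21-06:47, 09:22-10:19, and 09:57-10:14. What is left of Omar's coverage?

07:43-07:51, 10:19-12:16

First set merges to 04:23-05:15, 07:43-07:51, 09:50-12:16.
Second set merges to 02:02-02:03, 03:59-04:08, 04:21-06:47, 09:22-10:19.
04:23-05:15: fully covered by B → removed.
07:43-07:51: no B overlap → unchanged.
09:50-12:16 minus B → 10:19-12:16.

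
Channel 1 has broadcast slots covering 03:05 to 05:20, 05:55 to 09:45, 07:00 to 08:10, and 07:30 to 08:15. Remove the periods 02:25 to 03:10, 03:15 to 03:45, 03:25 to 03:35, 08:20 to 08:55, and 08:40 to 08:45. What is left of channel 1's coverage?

03:10–03:15, 03:45–05:20, 05:55–08:20, 08:55–09:45

First set merges to 03:05–05:20, 05:55–09:45.
Second set merges to 02:25–03:10, 03:15–03:45, 08:20–08:55.
03:05–05:20 minus B → 03:10–03:15, 03:45–05:20.
05:55–09:45 minus B → 05:55–08:20, 08:55–09:45.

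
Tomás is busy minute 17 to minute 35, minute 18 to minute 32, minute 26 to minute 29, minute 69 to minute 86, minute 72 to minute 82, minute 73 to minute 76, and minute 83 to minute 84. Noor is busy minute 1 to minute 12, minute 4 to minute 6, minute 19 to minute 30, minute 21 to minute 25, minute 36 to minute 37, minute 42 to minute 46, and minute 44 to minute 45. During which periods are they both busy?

minute 19 to minute 30

First set merges to minute 17 to minute 35, minute 69 to minute 86.
Second set merges to minute 1 to minute 12, minute 19 to minute 30, minute 36 to minute 37, minute 42 to minute 46.
minute 17 to minute 35 overlaps B on minute 19 to minute 30.
minute 69 to minute 86 falls entirely outside B.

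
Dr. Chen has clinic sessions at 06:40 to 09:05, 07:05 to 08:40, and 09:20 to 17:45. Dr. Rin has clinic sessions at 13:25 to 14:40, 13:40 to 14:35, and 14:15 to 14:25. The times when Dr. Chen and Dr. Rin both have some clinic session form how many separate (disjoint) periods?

A, merged: 06:40-09:05, 09:20-17:45.
B, merged: 13:25-14:40.
A ∩ B = 13:25-14:40.
That is 1 disjoint piece.

1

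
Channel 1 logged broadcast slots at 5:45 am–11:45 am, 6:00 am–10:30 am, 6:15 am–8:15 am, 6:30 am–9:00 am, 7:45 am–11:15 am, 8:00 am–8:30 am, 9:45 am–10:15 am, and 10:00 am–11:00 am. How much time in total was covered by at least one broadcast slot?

6 h

Merged: 5:45 am–11:45 am.
Length: 6 h.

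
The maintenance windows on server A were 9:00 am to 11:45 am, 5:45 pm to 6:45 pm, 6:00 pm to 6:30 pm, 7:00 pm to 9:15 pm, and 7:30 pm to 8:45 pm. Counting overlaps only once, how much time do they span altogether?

Merged: 9:00 am–11:45 am, 5:45 pm–6:45 pm, 7:00 pm–9:15 pm.
Lengths: 2 h 45 min + 1 h + 2 h 15 min = 6 h.

6 h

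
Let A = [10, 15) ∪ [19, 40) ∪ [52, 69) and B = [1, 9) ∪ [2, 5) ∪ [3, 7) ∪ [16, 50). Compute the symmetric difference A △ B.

Merge the second list: [1, 9), [16, 50).
A \ B = [10, 15), [52, 69).
B \ A = [1, 9), [16, 19), [40, 50).
Union of the two gives the symmetric difference.

[1, 9) ∪ [10, 15) ∪ [16, 19) ∪ [40, 50) ∪ [52, 69)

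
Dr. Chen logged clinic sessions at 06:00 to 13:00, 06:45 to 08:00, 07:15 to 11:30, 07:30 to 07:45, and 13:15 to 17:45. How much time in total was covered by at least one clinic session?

11 h 30 min

Merged: 06:00-13:00, 13:15-17:45.
Lengths: 7 h + 4 h 30 min = 11 h 30 min.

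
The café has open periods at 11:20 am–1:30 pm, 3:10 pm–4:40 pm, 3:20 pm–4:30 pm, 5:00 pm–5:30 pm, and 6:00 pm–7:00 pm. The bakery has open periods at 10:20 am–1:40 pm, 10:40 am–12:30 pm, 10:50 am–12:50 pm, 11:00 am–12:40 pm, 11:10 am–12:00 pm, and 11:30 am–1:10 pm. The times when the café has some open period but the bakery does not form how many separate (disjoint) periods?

First set merges to 11:20 am–1:30 pm, 3:10 pm–4:40 pm, 5:00 pm–5:30 pm, 6:00 pm–7:00 pm.
Second set merges to 10:20 am–1:40 pm.
A \ B = 3:10 pm–4:40 pm, 5:00 pm–5:30 pm, 6:00 pm–7:00 pm.
That is 3 disjoint pieces.

3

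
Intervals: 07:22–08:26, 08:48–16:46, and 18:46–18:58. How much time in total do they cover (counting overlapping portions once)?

Merged: 07:22–08:26, 08:48–16:46, 18:46–18:58.
Lengths: 1 h 4 min + 7 h 58 min + 12 min = 9 h 14 min.

9 h 14 min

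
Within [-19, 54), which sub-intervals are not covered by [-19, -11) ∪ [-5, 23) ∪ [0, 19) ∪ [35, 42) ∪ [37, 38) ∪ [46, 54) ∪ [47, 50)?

[-11, -5) ∪ [23, 35) ∪ [42, 46)

After merging, the occupied span is [-19, -11), [-5, 23), [35, 42), [46, 54).
Uncovered inside [-19, 54): [-11, -5), [23, 35), [42, 46).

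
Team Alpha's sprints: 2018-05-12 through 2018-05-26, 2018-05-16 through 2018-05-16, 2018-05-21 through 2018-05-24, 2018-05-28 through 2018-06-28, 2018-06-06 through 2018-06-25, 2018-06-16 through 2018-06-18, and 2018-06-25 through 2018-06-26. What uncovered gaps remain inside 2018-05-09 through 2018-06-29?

2018-05-09 through 2018-05-11, 2018-05-27 through 2018-05-27, 2018-06-29 through 2018-06-29

After merging, the occupied span is 2018-05-12 through 2018-05-26, 2018-05-28 through 2018-06-28.
Uncovered inside 2018-05-09 through 2018-06-29: 2018-05-09 through 2018-05-11, 2018-05-27 through 2018-05-27, 2018-06-29 through 2018-06-29.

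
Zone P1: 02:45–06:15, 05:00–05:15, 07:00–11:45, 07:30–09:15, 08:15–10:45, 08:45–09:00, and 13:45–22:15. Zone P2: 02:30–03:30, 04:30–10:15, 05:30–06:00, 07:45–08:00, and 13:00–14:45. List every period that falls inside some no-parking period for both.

A, merged: 02:45-06:15, 07:00-11:45, 13:45-22:15.
B, merged: 02:30-03:30, 04:30-10:15, 13:00-14:45.
02:45-06:15 overlaps B on 02:45-03:30, 04:30-06:15.
07:00-11:45 overlaps B on 07:00-10:15.
13:45-22:15 overlaps B on 13:45-14:45.

02:45-03:30, 04:30-06:15, 07:00-10:15, 13:45-14:45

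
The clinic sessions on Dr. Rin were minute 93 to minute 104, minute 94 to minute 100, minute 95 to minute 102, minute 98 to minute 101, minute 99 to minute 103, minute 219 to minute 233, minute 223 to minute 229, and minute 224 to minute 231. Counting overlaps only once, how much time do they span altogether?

25 minutes

Merged: minute 93 to minute 104, minute 219 to minute 233.
Lengths: 11 minutes + 14 minutes = 25 minutes.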